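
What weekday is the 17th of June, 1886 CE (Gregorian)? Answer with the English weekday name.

Since JDN mod 7 = 3 (0 = Monday), the day is Thursday.

Thursday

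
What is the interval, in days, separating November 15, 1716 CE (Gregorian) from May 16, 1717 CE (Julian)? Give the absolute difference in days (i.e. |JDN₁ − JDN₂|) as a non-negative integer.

193

First date → JDN 2348135; second date → JDN 2348328.
The interval is |2348135 − 2348328| = 193 days.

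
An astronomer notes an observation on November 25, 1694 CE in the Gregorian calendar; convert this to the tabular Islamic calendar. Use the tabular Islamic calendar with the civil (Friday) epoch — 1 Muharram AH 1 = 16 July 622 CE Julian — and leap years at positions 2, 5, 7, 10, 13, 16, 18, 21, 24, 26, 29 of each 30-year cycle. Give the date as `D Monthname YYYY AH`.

7 Rabi' al-Thani 1106 AH

Both dates share Julian Day Number 2340110; in the tabular Islamic calendar that is 7 Rabi' al-Thani 1106 AH.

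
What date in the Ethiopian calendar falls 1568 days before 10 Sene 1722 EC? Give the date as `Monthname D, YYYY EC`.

JDN of 10 Sene 1722 EC = 2353095.
2353095 − 1568 = 2351527.
JDN 2351527 in the Ethiopian calendar is Yekatit 23, 1718 EC.

Yekatit 23, 1718 EC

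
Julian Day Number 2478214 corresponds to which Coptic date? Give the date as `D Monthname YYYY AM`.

28 Koiak 1789 AM

The Gregorian equivalent of JDN 2478214 is 6 January 2073.
In the Coptic calendar that day is 28 Koiak 1789 AM.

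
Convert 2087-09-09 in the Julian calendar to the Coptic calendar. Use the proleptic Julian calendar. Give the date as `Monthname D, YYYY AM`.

Julian Day Number of the source date = 2483586.
Converting JDN 2483586 to the Coptic calendar gives 11 Thout 1804 AM.

Thout 11, 1804 AM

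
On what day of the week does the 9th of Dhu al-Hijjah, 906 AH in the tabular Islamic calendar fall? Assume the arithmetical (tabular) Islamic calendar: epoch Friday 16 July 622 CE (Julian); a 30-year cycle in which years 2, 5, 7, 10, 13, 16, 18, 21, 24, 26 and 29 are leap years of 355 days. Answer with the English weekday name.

Saturday

Equivalently 6 July 1501 Gregorian, JDN 2269475.
2269475 ≡ 5 (mod 7); counting from Monday = 0 gives Saturday.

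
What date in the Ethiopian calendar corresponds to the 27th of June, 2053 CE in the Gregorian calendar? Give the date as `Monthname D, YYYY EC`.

Julian Day Number of the source date = 2471081.
Converting JDN 2471081 to the Ethiopian calendar gives 20 Sene 2045 EC.

Sene 20, 2045 EC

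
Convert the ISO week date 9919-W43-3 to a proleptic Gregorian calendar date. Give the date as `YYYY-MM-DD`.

ISO week 1 of 9919 is the week containing the first Thursday of 9919.
Week 43, day 3 (Wednesday) lands on 9919-10-22.

9919-10-22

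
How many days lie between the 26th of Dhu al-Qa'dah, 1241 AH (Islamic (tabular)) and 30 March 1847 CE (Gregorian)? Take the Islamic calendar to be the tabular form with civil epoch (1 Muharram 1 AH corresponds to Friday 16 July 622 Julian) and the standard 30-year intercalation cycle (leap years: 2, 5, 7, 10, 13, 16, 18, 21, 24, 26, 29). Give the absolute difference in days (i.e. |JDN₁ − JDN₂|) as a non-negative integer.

JDN of the first date = 2388175.
JDN of the second date = 2395751.
|2395751 − 2388175| = 7576.

7576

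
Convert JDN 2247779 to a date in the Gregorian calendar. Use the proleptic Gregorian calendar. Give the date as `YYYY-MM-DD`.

1442-02-09

JDN 2451545 is 1 Jan 2000; 2247779 is −203766 days from there.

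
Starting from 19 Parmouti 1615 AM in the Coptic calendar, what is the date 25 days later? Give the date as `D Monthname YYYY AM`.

14 Pashons 1615 AM

The starting date is JDN 2414771; 2414771 + 25 = 2414796.
JDN 2414796 corresponds to 14 Pashons 1615 AM.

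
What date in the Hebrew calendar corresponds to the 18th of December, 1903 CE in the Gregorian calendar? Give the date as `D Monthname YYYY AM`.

Julian Day Number of the source date = 2416467.
Converting JDN 2416467 to the Hebrew calendar gives 29 Kislev 5664 AM.

29 Kislev 5664 AM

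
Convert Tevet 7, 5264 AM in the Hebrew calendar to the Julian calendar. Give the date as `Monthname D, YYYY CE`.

The source date corresponds to 4 January 1504 in the proleptic Gregorian calendar (JDN 2270387).
That day falls on 25 December 1503 CE in the Julian calendar.

December 25, 1503 CE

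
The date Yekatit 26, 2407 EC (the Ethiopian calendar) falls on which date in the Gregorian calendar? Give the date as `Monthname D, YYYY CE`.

March 8, 2415 CE

Both dates share Julian Day Number 2603187; in the Gregorian calendar that is 8 March 2415 CE.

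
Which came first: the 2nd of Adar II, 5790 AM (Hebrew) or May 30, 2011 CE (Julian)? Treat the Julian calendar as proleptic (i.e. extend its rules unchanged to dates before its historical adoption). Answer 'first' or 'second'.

second

First date → JDN 2462568; second date → JDN 2455725.
JDN 2455725 < JDN 2462568, so the second date is earlier.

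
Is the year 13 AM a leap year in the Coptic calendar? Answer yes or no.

13 mod 4 = 1; in the Coptic calendar a year is leap when year mod 4 = 3, so it is a common year.

no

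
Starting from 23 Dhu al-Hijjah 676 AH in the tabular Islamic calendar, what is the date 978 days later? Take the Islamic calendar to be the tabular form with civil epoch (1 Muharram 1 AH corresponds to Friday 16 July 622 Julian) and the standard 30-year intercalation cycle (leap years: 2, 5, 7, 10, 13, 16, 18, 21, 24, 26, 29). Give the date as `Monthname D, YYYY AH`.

JDN of 23 Dhu al-Hijjah 676 AH = 2187984.
2187984 + 978 = 2188962.
JDN 2188962 in the tabular Islamic calendar is Ramadan 26, 679 AH.

Ramadan 26, 679 AH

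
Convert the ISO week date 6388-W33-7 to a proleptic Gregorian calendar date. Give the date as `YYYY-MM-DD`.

6388-08-21

ISO week 1 of 6388 is the week containing the first Thursday of 6388.
Week 33, day 7 (Sunday) lands on 6388-08-21.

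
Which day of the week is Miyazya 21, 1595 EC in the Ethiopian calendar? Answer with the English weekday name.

Saturday

In the Gregorian calendar this is 26 April 1603 (JDN 2306659).
Since JDN mod 7 = 5 (0 = Monday), the day is Saturday.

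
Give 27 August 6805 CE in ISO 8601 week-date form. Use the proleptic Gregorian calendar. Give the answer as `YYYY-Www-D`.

The weekday is Saturday (ISO weekday 6).
That Saturday belongs to ISO week 34 of ISO year 6805.

6805-W34-6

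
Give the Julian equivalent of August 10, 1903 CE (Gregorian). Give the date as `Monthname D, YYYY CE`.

July 28, 1903 CE

The Julian–Gregorian offset here is 13 days (Julian trailing).
10 August 1903 Gregorian − 13 days → 28 July 1903 Julian.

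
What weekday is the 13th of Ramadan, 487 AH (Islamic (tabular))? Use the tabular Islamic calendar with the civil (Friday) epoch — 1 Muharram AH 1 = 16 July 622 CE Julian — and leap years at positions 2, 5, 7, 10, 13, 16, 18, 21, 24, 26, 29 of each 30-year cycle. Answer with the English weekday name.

Tuesday

This is JDN 2120910 (2 October 1094 Gregorian).
2120910 ≡ 1 (mod 7); counting from Monday = 0 gives Tuesday.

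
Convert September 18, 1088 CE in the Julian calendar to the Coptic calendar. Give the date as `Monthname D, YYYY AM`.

The source date corresponds to 24 September 1088 in the proleptic Gregorian calendar (JDN 2118711).
That day falls on 21 Thout 805 AM in the Coptic calendar.

Thout 21, 805 AM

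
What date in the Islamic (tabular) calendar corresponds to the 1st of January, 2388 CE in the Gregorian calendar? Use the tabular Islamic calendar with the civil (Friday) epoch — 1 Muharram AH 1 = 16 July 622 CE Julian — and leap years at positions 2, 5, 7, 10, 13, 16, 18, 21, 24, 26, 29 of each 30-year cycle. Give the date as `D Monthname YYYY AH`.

Julian Day Number of the source date = 2593259.
Converting JDN 2593259 to the tabular Islamic calendar gives 20 Sha'ban 1820 AH.

20 Sha'ban 1820 AH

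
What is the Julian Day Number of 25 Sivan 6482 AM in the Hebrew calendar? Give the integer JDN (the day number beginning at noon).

2715431

In the Gregorian calendar the same day is 1 July 2722.
JDN 2451545 is 1 January 2000 CE (Gregorian); the target day is +263886 days from there, so JDN = 2715431.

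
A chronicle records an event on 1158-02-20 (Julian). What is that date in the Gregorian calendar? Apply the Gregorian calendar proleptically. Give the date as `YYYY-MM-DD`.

The Julian–Gregorian offset here is 7 days (Julian trailing).
20 February 1158 Julian + 7 days → 27 February 1158 Gregorian.

1158-02-27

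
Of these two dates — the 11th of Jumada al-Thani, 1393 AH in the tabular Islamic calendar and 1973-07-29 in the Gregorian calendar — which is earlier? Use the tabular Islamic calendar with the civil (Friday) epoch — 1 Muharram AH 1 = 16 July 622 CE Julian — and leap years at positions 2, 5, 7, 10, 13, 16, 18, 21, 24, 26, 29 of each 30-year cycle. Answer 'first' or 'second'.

First date → JDN 2441876; second date → JDN 2441893.
JDN 2441876 < JDN 2441893, so the first date is earlier.

first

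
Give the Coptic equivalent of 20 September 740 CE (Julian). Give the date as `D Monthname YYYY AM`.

23 Thout 457 AM

Both dates share Julian Day Number 1991606; in the Coptic calendar that is 23 Thout 457 AM.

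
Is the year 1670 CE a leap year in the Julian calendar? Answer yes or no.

1670 mod 4 = 2, so it is a common year in the Julian calendar.

no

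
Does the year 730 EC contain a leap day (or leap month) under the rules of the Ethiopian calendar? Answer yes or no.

730 mod 4 = 2; in the Ethiopian calendar a year is leap when year mod 4 = 3, so it is a common year.

no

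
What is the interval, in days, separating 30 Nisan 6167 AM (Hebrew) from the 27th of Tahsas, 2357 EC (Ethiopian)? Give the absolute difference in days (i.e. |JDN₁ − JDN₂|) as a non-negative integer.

15461

First date → JDN 2600327; second date → JDN 2584866.
The interval is |2600327 − 2584866| = 15461 days.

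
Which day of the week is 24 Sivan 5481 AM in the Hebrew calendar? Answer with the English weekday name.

Equivalently 19 June 1721 Gregorian, JDN 2349812.
JDN 2349812 mod 7 = 3, and JDN 0 was a Monday, so this is a Thursday.

Thursday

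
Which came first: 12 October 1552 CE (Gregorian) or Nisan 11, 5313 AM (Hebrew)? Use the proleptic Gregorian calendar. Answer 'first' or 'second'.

first

First date → JDN 2288201; second date → JDN 2288376.
JDN 2288201 < JDN 2288376, so the first date is earlier.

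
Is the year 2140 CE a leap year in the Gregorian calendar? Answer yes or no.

2140 is divisible by 4 and not by 100, so it is a leap year.

yes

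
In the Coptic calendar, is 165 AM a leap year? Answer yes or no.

no

165 mod 4 = 1; in the Coptic calendar a year is leap when year mod 4 = 3, so it is a common year.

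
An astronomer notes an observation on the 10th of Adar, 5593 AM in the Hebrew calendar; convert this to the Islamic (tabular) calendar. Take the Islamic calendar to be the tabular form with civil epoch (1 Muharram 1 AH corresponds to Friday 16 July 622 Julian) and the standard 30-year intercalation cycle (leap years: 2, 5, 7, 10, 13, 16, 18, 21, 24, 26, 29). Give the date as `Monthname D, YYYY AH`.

Both dates share Julian Day Number 2390609; in the tabular Islamic calendar that is 9 Shawwal 1248 AH.

Shawwal 9, 1248 AH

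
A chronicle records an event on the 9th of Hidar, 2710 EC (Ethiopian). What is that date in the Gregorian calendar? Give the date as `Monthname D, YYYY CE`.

November 24, 2717 CE

Julian Day Number of the source date = 2713751.
Converting JDN 2713751 to the Gregorian calendar gives 24 November 2717 CE.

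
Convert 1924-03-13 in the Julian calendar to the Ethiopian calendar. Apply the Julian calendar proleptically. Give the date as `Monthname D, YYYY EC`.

Both dates share Julian Day Number 2423871; in the Ethiopian calendar that is 17 Megabit 1916 EC.

Megabit 17, 1916 EC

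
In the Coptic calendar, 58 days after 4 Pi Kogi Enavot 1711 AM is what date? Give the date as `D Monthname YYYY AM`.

The starting date is JDN 2449970; 2449970 + 58 = 2450028.
JDN 2450028 corresponds to 26 Paopi 1712 AM.

26 Paopi 1712 AM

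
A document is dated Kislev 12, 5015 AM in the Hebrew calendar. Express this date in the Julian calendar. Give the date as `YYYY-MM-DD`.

1254-11-24

The source date corresponds to 1 December 1254 in the proleptic Gregorian calendar (JDN 2179409).
That day falls on 24 November 1254 CE in the Julian calendar.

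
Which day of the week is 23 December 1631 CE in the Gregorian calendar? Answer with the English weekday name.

Tuesday

JDN 2317127 mod 7 = 1, and JDN 0 was a Monday, so this is a Tuesday.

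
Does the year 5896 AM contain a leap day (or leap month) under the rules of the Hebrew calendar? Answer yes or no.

yes

Hebrew year 5896 is year 6 of its 19-year Metonic cycle; leap years are at positions 3, 6, 8, 11, 14, 17, 19, so it is a leap year (13 months).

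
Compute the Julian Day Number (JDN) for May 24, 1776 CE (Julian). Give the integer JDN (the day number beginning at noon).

Equivalently 4 June 1776 (Gregorian).
JDN 2400001 is 17 November 1858 CE (Gregorian), MJD 0; the target day is −30115 days from there, so JDN = 2369886.

2369886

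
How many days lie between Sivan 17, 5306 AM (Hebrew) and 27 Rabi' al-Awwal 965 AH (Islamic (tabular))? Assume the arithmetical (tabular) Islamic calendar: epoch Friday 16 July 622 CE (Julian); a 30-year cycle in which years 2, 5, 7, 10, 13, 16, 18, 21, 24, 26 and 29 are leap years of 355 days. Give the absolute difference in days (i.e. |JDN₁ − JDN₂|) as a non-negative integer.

4262

First date → JDN 2285872; second date → JDN 2290134.
The interval is |2285872 − 2290134| = 4262 days.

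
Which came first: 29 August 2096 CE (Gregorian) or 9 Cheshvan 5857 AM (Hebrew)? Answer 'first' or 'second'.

first

First date → JDN 2486850; second date → JDN 2486907.
JDN 2486850 < JDN 2486907, so the first date is earlier.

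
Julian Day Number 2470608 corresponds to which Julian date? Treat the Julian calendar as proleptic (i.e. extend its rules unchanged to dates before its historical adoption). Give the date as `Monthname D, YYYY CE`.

JDN 2470608 is 11 March 2052 in the Gregorian calendar.
In the Julian calendar that day is February 27, 2052 CE.

February 27, 2052 CE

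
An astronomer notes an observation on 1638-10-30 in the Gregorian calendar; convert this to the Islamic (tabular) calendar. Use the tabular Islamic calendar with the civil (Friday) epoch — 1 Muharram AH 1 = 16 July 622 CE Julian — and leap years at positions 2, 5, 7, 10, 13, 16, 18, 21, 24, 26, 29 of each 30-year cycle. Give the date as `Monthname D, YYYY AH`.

Jumada al-Thani 21, 1048 AH

Julian Day Number of the source date = 2319630.
Converting JDN 2319630 to the tabular Islamic calendar gives 21 Jumada al-Thani 1048 AH.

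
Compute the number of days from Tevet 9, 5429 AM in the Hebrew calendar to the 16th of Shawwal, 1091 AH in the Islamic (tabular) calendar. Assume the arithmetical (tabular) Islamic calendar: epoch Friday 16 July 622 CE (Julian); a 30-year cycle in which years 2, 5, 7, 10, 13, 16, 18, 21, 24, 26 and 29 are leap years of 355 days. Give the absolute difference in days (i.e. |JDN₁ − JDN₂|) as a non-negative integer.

JDN of the first date = 2330632.
JDN of the second date = 2334981.
|2334981 − 2330632| = 4349.

4349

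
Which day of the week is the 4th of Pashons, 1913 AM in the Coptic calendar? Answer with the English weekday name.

Saturday

This is JDN 2523631 (13 May 2197 Gregorian).
2523631 ≡ 5 (mod 7); counting from Monday = 0 gives Saturday.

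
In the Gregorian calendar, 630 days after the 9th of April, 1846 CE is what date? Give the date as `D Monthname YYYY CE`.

Counting 630 days forward from JDN 2395396 reaches JDN 2396026, which is 30 December 1847 CE.

30 December 1847 CE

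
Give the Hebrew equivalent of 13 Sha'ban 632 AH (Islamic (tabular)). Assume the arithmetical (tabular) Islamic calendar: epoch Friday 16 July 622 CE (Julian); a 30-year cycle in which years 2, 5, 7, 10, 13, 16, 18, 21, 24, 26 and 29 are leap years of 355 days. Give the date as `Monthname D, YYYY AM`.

Both dates share Julian Day Number 2172264; in the Hebrew calendar that is 13 Iyar 4995 AM.

Iyar 13, 4995 AM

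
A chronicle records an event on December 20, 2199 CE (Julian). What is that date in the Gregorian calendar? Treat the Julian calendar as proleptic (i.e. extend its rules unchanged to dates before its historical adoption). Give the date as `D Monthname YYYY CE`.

3 January 2200 CE

At this point the Julian calendar is 14 days behind the Gregorian.
20 December 2199 Julian + 14 days → 3 January 2200 Gregorian.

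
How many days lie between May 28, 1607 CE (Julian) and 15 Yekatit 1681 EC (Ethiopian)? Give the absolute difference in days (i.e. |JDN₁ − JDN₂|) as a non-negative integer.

First date → JDN 2308162; second date → JDN 2338005.
The interval is |2308162 − 2338005| = 29843 days.

29843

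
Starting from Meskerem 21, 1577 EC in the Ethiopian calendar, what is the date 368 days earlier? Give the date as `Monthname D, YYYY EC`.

JDN of Meskerem 21, 1577 EC = 2299875.
2299875 − 368 = 2299507.
JDN 2299507 in the Ethiopian calendar is Meskerem 18, 1576 EC.

Meskerem 18, 1576 EC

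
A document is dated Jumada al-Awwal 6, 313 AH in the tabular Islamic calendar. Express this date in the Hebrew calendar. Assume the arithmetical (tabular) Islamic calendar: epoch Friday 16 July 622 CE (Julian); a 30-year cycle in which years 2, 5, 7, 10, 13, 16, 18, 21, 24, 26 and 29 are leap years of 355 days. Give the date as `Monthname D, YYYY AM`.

Julian Day Number of the source date = 2059125.
Converting JDN 2059125 to the Hebrew calendar gives 6 Av 4685 AM.

Av 6, 4685 AM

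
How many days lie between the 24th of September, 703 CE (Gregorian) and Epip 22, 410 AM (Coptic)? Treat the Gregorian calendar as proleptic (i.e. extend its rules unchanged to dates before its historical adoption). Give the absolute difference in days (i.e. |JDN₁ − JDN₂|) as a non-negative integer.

First date → JDN 1978091; second date → JDN 1974738.
The interval is |1978091 − 1974738| = 3353 days.

3353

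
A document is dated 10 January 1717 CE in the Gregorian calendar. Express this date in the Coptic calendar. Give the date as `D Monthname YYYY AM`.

4 Tobi 1433 AM

Both dates share Julian Day Number 2348191; in the Coptic calendar that is 4 Tobi 1433 AM.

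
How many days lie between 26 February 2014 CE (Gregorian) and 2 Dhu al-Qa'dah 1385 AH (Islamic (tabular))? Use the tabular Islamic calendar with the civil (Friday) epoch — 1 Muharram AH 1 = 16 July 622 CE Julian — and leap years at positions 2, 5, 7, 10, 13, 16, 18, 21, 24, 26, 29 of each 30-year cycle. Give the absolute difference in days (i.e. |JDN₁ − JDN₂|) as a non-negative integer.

JDN of the first date = 2456715.
JDN of the second date = 2439179.
|2439179 − 2456715| = 17536.

17536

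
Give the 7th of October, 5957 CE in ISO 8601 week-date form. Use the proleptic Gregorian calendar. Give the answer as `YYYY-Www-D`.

5957-W41-1

The weekday is Monday (ISO weekday 1).
That Monday belongs to ISO week 41 of ISO year 5957.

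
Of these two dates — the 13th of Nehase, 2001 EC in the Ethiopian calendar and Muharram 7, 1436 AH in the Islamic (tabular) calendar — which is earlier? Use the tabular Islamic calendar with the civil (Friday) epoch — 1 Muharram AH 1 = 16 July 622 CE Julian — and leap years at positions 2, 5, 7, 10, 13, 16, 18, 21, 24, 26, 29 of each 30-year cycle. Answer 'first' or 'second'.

first

Converting both to JDN: 2455063 vs 2456962; the smaller is the first.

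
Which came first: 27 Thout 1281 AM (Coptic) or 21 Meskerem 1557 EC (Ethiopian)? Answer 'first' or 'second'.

First date → JDN 2292576; second date → JDN 2292570.
JDN 2292570 < JDN 2292576, so the second date is earlier.

second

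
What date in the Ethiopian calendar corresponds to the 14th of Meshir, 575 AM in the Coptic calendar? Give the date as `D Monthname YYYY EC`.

14 Yekatit 851 EC

Both dates share Julian Day Number 2034846; in the Ethiopian calendar that is 14 Yekatit 851 EC.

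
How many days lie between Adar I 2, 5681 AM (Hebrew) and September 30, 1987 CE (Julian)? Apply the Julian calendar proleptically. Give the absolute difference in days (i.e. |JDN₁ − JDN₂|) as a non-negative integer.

First date → JDN 2422731; second date → JDN 2447082.
The interval is |2422731 − 2447082| = 24351 days.

24351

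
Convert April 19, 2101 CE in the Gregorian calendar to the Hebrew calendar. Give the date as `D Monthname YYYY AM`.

Julian Day Number of the source date = 2488543.
Converting JDN 2488543 to the Hebrew calendar gives 20 Nisan 5861 AM.

20 Nisan 5861 AM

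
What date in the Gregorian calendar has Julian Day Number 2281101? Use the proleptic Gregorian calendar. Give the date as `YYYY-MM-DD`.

1533-05-05

Counting from JDN 2299161 = 15 Oct 1582 gives an offset of -18060 days.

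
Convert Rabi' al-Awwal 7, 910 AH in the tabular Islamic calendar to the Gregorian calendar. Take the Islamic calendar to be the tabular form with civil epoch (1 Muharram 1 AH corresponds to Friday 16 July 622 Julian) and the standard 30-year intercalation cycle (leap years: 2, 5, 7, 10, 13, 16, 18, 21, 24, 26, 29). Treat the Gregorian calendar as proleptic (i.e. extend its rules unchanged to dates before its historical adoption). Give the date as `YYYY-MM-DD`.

1504-08-28

Both dates share Julian Day Number 2270624; in the Gregorian calendar that is 28 August 1504 CE.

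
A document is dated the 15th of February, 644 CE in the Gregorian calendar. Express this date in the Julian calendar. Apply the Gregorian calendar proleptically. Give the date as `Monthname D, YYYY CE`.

At this point the Julian calendar is 3 days behind the Gregorian.
15 February 644 Gregorian − 3 days → 12 February 644 Julian.

February 12, 644 CE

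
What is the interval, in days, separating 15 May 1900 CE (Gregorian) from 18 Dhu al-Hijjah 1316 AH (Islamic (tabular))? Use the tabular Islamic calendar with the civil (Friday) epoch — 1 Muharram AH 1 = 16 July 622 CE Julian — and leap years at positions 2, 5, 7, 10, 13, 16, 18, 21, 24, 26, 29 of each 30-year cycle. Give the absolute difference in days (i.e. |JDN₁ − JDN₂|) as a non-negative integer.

381

JDN of the first date = 2415155.
JDN of the second date = 2414774.
|2414774 − 2415155| = 381.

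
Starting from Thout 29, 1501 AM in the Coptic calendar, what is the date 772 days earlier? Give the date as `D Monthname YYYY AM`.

23 Mesori 1498 AM

The starting date is JDN 2372933; 2372933 − 772 = 2372161.
JDN 2372161 corresponds to 23 Mesori 1498 AM.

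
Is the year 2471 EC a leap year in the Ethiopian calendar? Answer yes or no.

2471 mod 4 = 3; in the Ethiopian calendar a year is leap when year mod 4 = 3, so it is a leap year.

yes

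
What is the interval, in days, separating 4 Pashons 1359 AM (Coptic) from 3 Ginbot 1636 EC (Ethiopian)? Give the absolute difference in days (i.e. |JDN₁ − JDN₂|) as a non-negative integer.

365

JDN of the first date = 2321282.
JDN of the second date = 2321647.
|2321647 − 2321282| = 365.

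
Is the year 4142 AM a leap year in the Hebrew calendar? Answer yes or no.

Hebrew year 4142 is year 19 of its 19-year Metonic cycle; leap years are at positions 3, 6, 8, 11, 14, 17, 19, so it is a leap year (13 months).

yes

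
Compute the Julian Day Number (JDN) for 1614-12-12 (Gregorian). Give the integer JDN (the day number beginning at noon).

JDN 2299161 is 15 October 1582 CE (Gregorian); the target day is +11746 days from there, so JDN = 2310907.

2310907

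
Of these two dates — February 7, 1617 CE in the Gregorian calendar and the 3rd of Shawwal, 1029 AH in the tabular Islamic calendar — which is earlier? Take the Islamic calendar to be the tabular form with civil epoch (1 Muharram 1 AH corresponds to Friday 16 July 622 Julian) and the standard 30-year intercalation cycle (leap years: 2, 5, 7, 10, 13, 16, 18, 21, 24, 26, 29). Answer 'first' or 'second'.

First date → JDN 2311695; second date → JDN 2312997.
JDN 2311695 < JDN 2312997, so the first date is earlier.

first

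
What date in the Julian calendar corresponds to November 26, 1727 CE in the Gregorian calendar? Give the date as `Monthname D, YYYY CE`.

November 15, 1727 CE

The Julian–Gregorian offset here is 11 days (Julian trailing).
26 November 1727 Gregorian − 11 days → 15 November 1727 Julian.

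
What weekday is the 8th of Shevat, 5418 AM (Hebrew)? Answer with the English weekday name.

In the Gregorian calendar this is 12 January 1658 (JDN 2326644).
Since JDN mod 7 = 5 (0 = Monday), the day is Saturday.

Saturday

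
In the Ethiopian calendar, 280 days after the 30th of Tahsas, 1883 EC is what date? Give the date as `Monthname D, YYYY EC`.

Tikimt 4, 1884 EC

The starting date is JDN 2411740; 2411740 + 280 = 2412020.
JDN 2412020 corresponds to Tikimt 4, 1884 EC.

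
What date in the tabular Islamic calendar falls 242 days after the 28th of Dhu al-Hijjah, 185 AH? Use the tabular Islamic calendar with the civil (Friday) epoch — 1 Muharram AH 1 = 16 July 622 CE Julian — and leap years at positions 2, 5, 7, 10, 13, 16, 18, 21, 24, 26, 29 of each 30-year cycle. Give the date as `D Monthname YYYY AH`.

4 Ramadan 186 AH

The starting date is JDN 2013995; 2013995 + 242 = 2014237.
JDN 2014237 corresponds to 4 Ramadan 186 AH.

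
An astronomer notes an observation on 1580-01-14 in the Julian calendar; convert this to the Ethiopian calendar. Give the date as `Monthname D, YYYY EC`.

Tir 18, 1572 EC

The source date corresponds to 24 January 1580 in the proleptic Gregorian calendar (JDN 2298166).
That day falls on 18 Tir 1572 EC in the Ethiopian calendar.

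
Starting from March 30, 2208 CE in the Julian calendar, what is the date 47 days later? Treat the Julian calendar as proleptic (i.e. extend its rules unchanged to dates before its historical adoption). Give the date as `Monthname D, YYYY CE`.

May 16, 2208 CE

The starting date is JDN 2527619; 2527619 + 47 = 2527666.
JDN 2527666 corresponds to May 16, 2208 CE.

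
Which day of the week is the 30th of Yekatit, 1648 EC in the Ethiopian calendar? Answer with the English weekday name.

Equivalently 6 March 1656 Gregorian, JDN 2325967.
2325967 ≡ 0 (mod 7); counting from Monday = 0 gives Monday.

Monday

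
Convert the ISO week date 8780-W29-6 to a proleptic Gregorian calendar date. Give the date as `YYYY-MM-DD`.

ISO week 1 of 8780 is the week containing the first Thursday of 8780.
Week 29, day 6 (Saturday) lands on 8780-07-19.

8780-07-19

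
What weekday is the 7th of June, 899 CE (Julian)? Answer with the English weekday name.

Thursday

This is JDN 2049575 (11 June 899 Gregorian).
Since JDN mod 7 = 3 (0 = Monday), the day is Thursday.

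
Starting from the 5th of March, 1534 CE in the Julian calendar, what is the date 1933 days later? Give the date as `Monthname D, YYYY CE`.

June 20, 1539 CE

JDN of the 5th of March, 1534 CE = 2281415.
2281415 + 1933 = 2283348.
JDN 2283348 in the Julian calendar is June 20, 1539 CE.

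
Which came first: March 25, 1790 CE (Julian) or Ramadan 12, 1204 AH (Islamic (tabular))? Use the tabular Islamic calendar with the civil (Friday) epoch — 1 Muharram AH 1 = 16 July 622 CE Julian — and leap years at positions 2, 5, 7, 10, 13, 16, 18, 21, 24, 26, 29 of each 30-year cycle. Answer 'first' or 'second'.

first

The two dates have Julian Day Numbers 2374939 and 2374990 respectively.
Since 2374939 < 2374990, the first date comes first.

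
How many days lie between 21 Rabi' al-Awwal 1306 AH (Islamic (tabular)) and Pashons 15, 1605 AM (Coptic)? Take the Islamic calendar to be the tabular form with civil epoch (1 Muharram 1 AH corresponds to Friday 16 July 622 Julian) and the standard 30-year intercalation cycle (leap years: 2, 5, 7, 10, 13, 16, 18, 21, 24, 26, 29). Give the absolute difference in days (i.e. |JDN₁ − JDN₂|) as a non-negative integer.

178

First date → JDN 2410967; second date → JDN 2411145.
The interval is |2410967 − 2411145| = 178 days.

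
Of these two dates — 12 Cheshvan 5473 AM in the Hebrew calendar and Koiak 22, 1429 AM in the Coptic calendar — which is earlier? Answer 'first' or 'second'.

first

The two dates have Julian Day Numbers 2346670 and 2346718 respectively.
Since 2346670 < 2346718, the first date comes first.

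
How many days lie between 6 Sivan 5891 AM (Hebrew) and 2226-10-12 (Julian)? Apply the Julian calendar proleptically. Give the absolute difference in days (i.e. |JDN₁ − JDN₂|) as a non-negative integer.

34846

JDN of the first date = 2499543.
JDN of the second date = 2534389.
|2534389 − 2499543| = 34846.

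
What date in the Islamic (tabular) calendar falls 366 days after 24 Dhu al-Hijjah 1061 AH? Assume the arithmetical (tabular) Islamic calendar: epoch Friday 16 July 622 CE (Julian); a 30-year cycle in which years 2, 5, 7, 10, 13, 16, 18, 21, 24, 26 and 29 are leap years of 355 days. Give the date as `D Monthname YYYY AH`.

7 Muharram 1063 AH

Counting 366 days forward from JDN 2324417 reaches JDN 2324783, which is 7 Muharram 1063 AH.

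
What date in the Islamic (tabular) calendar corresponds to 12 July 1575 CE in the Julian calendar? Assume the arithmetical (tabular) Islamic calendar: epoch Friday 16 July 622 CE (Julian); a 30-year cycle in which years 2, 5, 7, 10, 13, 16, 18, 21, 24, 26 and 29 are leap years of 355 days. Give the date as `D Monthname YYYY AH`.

Both dates share Julian Day Number 2296519; in the tabular Islamic calendar that is 3 Rabi' al-Thani 983 AH.

3 Rabi' al-Thani 983 AH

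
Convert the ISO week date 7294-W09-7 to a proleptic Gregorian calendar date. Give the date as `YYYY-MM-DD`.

7294-03-07

ISO week 1 of 7294 is the week containing the first Thursday of 7294.
Week 9, day 7 (Sunday) lands on 7294-03-07.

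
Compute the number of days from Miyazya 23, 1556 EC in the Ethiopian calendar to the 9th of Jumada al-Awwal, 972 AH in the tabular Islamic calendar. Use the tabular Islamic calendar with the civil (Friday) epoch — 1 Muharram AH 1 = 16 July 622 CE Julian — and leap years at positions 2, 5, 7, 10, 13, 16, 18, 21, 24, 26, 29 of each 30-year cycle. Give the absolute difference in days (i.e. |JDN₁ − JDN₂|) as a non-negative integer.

First date → JDN 2292417; second date → JDN 2292656.
The interval is |2292417 − 2292656| = 239 days.

239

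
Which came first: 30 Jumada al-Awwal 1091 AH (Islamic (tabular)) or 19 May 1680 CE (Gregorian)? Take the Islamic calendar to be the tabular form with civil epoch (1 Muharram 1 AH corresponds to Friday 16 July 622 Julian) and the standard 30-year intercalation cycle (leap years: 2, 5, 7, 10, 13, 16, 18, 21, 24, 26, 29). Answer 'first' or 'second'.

Converting both to JDN: 2334847 vs 2334807; the smaller is the second.

second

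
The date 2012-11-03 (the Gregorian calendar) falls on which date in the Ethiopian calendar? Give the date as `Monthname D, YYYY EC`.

Tikimt 24, 2005 EC

Both dates share Julian Day Number 2456235; in the Ethiopian calendar that is 24 Tikimt 2005 EC.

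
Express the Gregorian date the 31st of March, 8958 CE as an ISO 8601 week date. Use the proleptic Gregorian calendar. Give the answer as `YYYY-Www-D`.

The weekday is Friday (ISO weekday 5).
That Friday belongs to ISO week 13 of ISO year 8958.

8958-W13-5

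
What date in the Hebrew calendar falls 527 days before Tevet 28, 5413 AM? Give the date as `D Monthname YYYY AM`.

JDN of Tevet 28, 5413 AM = 2324803.
2324803 − 527 = 2324276.
JDN 2324276 in the Hebrew calendar is 2 Av 5411 AM.

2 Av 5411 AM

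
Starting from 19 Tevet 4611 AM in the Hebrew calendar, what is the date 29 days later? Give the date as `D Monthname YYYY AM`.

19 Shevat 4611 AM

Counting 29 days forward from JDN 2031881 reaches JDN 2031910, which is 19 Shevat 4611 AM.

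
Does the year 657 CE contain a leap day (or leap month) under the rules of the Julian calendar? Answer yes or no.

no

657 mod 4 = 1, so it is a common year in the Julian calendar.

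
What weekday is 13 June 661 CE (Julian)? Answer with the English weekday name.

Sunday

In the proleptic Gregorian calendar this is 16 June 661 (JDN 1962652).
Since JDN mod 7 = 6 (0 = Monday), the day is Sunday.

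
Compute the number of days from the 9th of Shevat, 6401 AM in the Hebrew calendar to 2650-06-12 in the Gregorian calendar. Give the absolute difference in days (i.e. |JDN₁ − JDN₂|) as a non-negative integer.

First date → JDN 2685677; second date → JDN 2689115.
The interval is |2685677 − 2689115| = 3438 days.

3438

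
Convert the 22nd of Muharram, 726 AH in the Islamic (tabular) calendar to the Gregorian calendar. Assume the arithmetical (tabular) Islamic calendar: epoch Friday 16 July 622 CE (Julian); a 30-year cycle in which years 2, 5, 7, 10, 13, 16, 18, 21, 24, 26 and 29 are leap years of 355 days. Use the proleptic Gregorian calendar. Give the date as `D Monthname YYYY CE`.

Julian Day Number of the source date = 2205377.
Converting JDN 2205377 to the Gregorian calendar gives 6 January 1326 CE.

6 January 1326 CE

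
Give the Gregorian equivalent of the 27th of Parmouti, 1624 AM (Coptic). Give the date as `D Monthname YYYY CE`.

5 May 1908 CE

Both dates share Julian Day Number 2418067; in the Gregorian calendar that is 5 May 1908 CE.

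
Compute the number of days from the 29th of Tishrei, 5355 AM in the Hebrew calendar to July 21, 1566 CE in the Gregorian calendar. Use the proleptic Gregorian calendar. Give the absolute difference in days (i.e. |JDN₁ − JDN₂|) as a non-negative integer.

10311

JDN of the first date = 2303542.
JDN of the second date = 2293231.
|2293231 − 2303542| = 10311.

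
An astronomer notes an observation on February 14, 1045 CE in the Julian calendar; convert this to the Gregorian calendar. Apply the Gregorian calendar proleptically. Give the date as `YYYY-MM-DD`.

For dates in this range the Gregorian date is 6 days ahead of the Julian.
14 February 1045 Julian + 6 days → 20 February 1045 Gregorian.

1045-02-20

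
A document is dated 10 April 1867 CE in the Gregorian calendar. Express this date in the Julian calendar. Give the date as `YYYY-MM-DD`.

The Julian–Gregorian offset here is 12 days (Julian trailing).
10 April 1867 Gregorian − 12 days → 29 March 1867 Julian.

1867-03-29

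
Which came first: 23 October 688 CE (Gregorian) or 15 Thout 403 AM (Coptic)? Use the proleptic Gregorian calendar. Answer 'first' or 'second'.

second

The two dates have Julian Day Numbers 1972643 and 1971874 respectively.
Since 1971874 < 1972643, the second date comes first.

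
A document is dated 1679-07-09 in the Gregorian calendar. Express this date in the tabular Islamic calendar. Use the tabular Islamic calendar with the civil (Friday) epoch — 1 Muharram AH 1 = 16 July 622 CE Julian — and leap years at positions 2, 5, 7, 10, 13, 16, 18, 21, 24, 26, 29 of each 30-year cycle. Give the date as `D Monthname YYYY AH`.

30 Jumada al-Awwal 1090 AH

Both dates share Julian Day Number 2334492; in the tabular Islamic calendar that is 30 Jumada al-Awwal 1090 AH.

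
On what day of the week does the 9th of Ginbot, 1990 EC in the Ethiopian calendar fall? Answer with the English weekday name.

Equivalently 17 May 1998 Gregorian, JDN 2450951.
JDN 2450951 mod 7 = 6, and JDN 0 was a Monday, so this is a Sunday.

Sunday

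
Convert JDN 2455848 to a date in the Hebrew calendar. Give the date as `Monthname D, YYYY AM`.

Tishrei 15, 5772 AM

JDN 2455848 is 13 October 2011 in the Gregorian calendar.
In the Hebrew calendar that day is Tishrei 15, 5772 AM.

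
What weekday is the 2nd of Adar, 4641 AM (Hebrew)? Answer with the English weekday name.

Sunday

Equivalently 9 February 881 Gregorian, JDN 2042879.
JDN 2042879 mod 7 = 6, and JDN 0 was a Monday, so this is a Sunday.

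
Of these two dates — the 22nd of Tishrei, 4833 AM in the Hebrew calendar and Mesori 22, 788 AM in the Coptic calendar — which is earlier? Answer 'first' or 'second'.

second

First date → JDN 2112885; second date → JDN 2112833.
JDN 2112833 < JDN 2112885, so the second date is earlier.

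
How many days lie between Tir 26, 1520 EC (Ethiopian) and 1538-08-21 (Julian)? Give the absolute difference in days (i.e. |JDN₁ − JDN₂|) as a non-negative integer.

First date → JDN 2279181; second date → JDN 2283045.
The interval is |2279181 − 2283045| = 3864 days.

3864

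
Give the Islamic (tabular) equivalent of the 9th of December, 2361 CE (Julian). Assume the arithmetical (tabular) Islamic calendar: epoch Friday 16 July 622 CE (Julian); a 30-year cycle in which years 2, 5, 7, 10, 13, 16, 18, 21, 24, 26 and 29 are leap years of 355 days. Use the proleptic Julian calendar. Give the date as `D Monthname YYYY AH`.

Julian Day Number of the source date = 2583756.
Converting JDN 2583756 to the tabular Islamic calendar gives 26 Shawwal 1793 AH.

26 Shawwal 1793 AH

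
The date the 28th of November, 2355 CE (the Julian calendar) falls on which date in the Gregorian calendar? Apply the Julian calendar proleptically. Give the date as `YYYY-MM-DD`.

The Julian–Gregorian offset here is 16 days (Julian trailing).
28 November 2355 Julian + 16 days → 14 December 2355 Gregorian.

2355-12-14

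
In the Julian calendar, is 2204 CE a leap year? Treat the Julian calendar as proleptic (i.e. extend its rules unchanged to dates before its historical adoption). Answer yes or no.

yes

2204 mod 4 = 0, so it is a leap year in the Julian calendar.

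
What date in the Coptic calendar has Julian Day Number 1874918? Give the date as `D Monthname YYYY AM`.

JDN 1874918 is 1 April 421 in the proleptic Gregorian calendar.
In the Coptic calendar that day is 5 Parmouti 137 AM.

5 Parmouti 137 AM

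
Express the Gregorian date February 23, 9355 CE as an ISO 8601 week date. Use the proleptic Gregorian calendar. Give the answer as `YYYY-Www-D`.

9355-W08-7

The weekday is Sunday (ISO weekday 7).
That Sunday belongs to ISO week 8 of ISO year 9355.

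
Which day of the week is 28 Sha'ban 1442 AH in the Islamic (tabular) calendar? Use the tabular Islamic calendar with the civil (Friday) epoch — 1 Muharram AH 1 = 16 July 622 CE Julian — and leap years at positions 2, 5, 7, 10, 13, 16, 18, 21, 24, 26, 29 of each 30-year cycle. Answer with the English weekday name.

Sunday

In the Gregorian calendar this is 11 April 2021 (JDN 2459316).
JDN 2459316 mod 7 = 6, and JDN 0 was a Monday, so this is a Sunday.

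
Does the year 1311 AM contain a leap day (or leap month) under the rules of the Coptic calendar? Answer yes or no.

yes

1311 mod 4 = 3; in the Coptic calendar a year is leap when year mod 4 = 3, so it is a leap year.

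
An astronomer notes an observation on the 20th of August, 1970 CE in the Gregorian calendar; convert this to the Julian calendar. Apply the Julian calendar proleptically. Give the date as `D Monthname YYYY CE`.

7 August 1970 CE

At this point the Julian calendar is 13 days behind the Gregorian.
20 August 1970 Gregorian − 13 days → 7 August 1970 Julian.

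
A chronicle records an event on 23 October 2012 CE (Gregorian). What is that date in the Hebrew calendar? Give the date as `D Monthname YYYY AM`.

Both dates share Julian Day Number 2456224; in the Hebrew calendar that is 7 Cheshvan 5773 AM.

7 Cheshvan 5773 AM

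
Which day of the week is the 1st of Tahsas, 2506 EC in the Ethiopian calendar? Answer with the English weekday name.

Thursday

In the Gregorian calendar this is 14 December 2513 (JDN 2639262).
JDN 2639262 mod 7 = 3, and JDN 0 was a Monday, so this is a Thursday.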